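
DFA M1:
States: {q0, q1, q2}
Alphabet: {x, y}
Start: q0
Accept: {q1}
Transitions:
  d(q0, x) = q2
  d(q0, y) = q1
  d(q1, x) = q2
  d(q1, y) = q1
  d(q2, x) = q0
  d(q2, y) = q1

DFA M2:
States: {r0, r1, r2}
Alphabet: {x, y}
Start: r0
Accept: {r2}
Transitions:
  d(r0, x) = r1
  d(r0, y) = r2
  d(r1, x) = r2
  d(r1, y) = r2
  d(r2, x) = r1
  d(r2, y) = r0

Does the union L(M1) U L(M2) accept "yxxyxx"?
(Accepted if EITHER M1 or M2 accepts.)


M1: final=q0 accepted=False
M2: final=r2 accepted=True

Yes, union accepts


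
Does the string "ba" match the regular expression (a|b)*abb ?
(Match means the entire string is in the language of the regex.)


|string| = 2; first = 'b'; last = 'a'

No, "ba" does not match (a|b)*abb


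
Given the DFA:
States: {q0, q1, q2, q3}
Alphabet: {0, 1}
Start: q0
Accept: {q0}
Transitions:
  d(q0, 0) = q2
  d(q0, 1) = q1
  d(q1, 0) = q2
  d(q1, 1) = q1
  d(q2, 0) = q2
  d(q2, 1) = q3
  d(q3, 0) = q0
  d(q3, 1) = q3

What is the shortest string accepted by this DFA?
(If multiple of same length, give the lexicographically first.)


BFS by string length (lex-first path to each state shown):
  len 0: q0<-""
Found accept state at length 0.

"" (empty string)


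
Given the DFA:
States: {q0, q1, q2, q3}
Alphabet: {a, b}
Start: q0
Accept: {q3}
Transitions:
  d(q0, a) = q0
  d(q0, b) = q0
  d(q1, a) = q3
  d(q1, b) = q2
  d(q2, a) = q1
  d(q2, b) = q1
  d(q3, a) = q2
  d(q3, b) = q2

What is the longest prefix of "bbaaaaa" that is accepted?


Run the DFA, marking each prefix where the state is accepting:
  "" -> q0 [reject]
  "b" -> q0 [reject]
  "bb" -> q0 [reject]
  "bba" -> q0 [reject]
  "bbaa" -> q0 [reject]
  "bbaaa" -> q0 [reject]
  "bbaaaa" -> q0 [reject]
  "bbaaaaa" -> q0 [reject]

No prefix is accepted


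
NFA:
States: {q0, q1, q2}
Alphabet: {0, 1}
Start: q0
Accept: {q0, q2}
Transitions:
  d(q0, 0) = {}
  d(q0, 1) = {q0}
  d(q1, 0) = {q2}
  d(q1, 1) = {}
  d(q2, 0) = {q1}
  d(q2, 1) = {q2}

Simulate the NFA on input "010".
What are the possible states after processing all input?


Start: {q0}
  --0--> {}
  --1--> {}
  --0--> {}

{} (empty set, no valid transitions)


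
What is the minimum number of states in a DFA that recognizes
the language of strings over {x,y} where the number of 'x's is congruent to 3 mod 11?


States track (count of 'x') mod 11.
Need 11 states: one per remainder 0..10; accept = remainder 3.

11


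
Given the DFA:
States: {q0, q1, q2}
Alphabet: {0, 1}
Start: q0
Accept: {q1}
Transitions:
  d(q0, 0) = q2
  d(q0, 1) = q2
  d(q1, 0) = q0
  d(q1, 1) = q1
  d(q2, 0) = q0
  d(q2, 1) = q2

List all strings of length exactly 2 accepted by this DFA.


All strings of length 2: 4 total
Accepted: 0

None


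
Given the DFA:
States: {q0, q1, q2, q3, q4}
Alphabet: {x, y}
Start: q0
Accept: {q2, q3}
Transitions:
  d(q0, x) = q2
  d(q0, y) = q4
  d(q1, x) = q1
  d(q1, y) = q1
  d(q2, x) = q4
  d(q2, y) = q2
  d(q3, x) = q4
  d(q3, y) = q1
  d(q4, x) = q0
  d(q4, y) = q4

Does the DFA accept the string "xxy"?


Trace: q0 -> q2 -> q4 -> q4
Final state: q4
Accept states: {q2, q3}

No, rejected (final state q4 is not an accept state)


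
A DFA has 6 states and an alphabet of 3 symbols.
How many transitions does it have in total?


Each state has exactly one transition per symbol.
6 * 3 = 18

18


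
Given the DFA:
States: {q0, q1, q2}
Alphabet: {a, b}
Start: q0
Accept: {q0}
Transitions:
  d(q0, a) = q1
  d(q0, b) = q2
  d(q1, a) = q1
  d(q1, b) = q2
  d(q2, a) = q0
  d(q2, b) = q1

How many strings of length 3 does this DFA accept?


Enumerating all length-3 strings:
  "aaa" -> q1 [reject]
  "aab" -> q2 [reject]
  "aba" -> q0 [accept]
  "abb" -> q1 [reject]
  "baa" -> q1 [reject]
  "bab" -> q2 [reject]
  "bba" -> q1 [reject]
  "bbb" -> q2 [reject]

1 out of 8


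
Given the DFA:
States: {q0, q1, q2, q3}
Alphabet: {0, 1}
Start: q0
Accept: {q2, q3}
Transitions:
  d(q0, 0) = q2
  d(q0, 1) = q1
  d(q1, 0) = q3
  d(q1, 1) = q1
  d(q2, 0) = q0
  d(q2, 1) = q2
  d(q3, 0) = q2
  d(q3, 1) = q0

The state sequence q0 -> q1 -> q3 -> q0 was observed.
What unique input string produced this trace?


Trace back each transition to find the symbol:
  q0 --[1]--> q1
  q1 --[0]--> q3
  q3 --[1]--> q0

"101"


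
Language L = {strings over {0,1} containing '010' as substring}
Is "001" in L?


'010' does not occur

No, "001" is not in L


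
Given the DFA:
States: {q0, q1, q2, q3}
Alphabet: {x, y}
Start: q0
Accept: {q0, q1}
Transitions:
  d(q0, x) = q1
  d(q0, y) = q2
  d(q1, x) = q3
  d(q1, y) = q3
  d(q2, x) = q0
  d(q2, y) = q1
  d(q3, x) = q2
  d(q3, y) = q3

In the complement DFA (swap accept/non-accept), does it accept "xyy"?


Trace: q0 -> q1 -> q3 -> q3
Final: q3
Original accept: {q0, q1}
Complement: q3 is not in original accept

Yes, complement accepts (original rejects)


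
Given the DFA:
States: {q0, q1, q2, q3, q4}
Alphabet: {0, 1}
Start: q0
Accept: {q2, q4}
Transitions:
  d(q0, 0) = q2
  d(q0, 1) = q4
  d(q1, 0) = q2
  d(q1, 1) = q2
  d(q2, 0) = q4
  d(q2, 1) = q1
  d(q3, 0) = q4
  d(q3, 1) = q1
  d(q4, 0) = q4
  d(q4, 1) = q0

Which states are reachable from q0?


BFS from q0:
  layer 0: {q0}
  layer 1: {q2, q4}
  layer 2: {q1}

{q0, q1, q2, q4}


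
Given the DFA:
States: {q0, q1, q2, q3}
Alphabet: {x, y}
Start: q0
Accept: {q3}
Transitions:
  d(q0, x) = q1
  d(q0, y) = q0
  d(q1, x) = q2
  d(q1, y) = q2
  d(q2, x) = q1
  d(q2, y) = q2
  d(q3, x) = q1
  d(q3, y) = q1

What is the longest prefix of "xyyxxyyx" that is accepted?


Run the DFA, marking each prefix where the state is accepting:
  "" -> q0 [reject]
  "x" -> q1 [reject]
  "xy" -> q2 [reject]
  "xyy" -> q2 [reject]
  "xyyx" -> q1 [reject]
  "xyyxx" -> q2 [reject]
  "xyyxxy" -> q2 [reject]
  "xyyxxyy" -> q2 [reject]
  "xyyxxyyx" -> q1 [reject]

No prefix is accepted


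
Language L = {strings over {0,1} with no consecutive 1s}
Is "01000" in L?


'11' does not occur

Yes, "01000" is in L


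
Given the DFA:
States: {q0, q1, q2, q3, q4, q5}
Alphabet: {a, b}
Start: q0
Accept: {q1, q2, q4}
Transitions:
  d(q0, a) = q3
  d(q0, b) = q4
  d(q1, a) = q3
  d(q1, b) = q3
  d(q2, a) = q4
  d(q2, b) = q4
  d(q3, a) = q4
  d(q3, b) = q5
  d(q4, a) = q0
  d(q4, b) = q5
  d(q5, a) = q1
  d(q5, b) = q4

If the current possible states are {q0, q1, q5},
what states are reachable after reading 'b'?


Apply transition on 'b' from each current state:
  d(q0, b) = q4
  d(q1, b) = q3
  d(q5, b) = q4

{q3, q4}


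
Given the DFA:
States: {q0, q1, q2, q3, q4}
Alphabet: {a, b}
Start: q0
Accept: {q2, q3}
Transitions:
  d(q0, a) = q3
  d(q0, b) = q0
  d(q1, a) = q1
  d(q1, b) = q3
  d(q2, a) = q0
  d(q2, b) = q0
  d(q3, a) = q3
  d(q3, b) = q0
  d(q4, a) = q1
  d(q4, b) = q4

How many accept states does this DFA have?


Accept states listed: {q2, q3}
Counting: q2(1) q3(2)

2


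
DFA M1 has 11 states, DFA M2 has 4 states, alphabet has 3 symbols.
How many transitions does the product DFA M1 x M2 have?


Product DFA has 11 * 4 = 44 states.
Each has 3 transitions: 44 * 3 = 132

132


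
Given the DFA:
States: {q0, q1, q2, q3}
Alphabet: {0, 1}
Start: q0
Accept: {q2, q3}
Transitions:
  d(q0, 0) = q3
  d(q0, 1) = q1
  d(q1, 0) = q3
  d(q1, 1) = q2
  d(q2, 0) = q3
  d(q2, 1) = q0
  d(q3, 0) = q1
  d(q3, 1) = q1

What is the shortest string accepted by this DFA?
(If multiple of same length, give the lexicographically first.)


BFS by string length (lex-first path to each state shown):
  len 0: q0<-""
  len 1: q1<-"1", q3<-"0"
Found accept state at length 1.

"0"


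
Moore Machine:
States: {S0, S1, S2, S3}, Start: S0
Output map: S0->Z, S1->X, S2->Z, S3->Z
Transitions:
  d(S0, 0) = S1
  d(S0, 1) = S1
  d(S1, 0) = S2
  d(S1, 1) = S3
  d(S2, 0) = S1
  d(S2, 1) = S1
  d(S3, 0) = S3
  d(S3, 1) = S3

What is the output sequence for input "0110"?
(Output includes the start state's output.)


Start: S0 (output Z)
  --0--> S1 (output X)
  --1--> S3 (output Z)
  --1--> S3 (output Z)
  --0--> S3 (output Z)

"ZXZZZ"


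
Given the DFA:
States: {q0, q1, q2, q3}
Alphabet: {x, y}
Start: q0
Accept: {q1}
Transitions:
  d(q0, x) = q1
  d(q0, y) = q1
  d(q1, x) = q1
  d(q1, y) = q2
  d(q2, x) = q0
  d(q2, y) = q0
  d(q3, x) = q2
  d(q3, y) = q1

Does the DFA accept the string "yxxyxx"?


Trace: q0 -> q1 -> q1 -> q1 -> q2 -> q0 -> q1
Final state: q1
Accept states: {q1}

Yes, accepted (final state q1 is an accept state)


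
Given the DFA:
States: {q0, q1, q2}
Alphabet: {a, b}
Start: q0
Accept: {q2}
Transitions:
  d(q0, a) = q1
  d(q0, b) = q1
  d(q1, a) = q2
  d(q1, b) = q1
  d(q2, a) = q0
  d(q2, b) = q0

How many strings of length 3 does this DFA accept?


Enumerating all length-3 strings:
  "aaa" -> q0 [reject]
  "aab" -> q0 [reject]
  "aba" -> q2 [accept]
  "abb" -> q1 [reject]
  "baa" -> q0 [reject]
  "bab" -> q0 [reject]
  "bba" -> q2 [accept]
  "bbb" -> q1 [reject]

2 out of 8


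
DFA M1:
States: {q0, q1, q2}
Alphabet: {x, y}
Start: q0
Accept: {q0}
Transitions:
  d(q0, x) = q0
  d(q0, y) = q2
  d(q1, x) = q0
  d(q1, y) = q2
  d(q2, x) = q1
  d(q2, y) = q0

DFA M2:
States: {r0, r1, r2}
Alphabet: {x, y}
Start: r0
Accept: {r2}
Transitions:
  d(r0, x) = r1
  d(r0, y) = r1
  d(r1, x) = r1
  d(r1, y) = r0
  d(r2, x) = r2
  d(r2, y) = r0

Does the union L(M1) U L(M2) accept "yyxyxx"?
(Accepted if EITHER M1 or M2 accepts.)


M1: final=q0 accepted=True
M2: final=r1 accepted=False

Yes, union accepts


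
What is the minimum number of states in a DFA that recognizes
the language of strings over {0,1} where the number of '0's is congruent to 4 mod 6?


States track (count of '0') mod 6.
Need 6 states: one per remainder 0..5; accept = remainder 4.

6


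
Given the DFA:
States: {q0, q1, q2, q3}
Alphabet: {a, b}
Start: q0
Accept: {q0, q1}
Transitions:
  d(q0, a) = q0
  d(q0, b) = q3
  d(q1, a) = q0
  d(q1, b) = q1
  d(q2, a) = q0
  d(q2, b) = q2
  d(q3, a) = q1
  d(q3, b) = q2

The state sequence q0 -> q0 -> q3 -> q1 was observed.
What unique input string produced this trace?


Trace back each transition to find the symbol:
  q0 --[a]--> q0
  q0 --[b]--> q3
  q3 --[a]--> q1

"aba"


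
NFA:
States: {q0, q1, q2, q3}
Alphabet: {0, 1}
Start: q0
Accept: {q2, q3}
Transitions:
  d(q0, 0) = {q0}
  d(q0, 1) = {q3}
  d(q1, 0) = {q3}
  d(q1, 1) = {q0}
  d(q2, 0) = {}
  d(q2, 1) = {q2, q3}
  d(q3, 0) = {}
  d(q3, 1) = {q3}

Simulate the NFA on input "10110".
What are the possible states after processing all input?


Start: {q0}
  --1--> {q3}
  --0--> {}
  --1--> {}
  --1--> {}
  --0--> {}

{} (empty set, no valid transitions)


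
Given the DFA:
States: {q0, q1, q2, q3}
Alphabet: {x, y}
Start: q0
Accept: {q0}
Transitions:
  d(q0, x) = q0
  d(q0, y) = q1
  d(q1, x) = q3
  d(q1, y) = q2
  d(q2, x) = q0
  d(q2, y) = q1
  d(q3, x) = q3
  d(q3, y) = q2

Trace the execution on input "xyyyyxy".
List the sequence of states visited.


Input: xyyyyxy
d(q0, x) = q0
d(q0, y) = q1
d(q1, y) = q2
d(q2, y) = q1
d(q1, y) = q2
d(q2, x) = q0
d(q0, y) = q1


q0 -> q0 -> q1 -> q2 -> q1 -> q2 -> q0 -> q1


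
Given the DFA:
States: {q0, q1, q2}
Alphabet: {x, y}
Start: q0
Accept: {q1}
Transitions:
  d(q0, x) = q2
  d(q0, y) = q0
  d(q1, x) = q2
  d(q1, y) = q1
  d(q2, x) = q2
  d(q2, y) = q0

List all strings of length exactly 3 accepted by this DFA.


All strings of length 3: 8 total
Accepted: 0

None


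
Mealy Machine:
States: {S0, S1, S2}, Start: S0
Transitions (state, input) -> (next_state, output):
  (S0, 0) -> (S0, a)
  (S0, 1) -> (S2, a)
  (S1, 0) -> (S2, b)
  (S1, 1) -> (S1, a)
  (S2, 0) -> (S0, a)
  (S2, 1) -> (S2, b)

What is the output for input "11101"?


Step-by-step:
  (S0, 1) -> (S2, a)
  (S2, 1) -> (S2, b)
  (S2, 1) -> (S2, b)
  (S2, 0) -> (S0, a)
  (S0, 1) -> (S2, a)

"abbaa"


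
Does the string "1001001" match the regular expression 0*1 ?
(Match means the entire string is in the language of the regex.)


|string| = 7; first = '1'; last = '1'

No, "1001001" does not match 0*1


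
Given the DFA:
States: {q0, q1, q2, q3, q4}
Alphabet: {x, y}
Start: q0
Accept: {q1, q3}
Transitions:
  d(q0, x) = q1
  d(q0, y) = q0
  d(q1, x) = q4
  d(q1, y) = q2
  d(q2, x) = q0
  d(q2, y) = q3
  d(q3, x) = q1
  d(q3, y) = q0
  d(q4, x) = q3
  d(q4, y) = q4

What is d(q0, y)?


Looking up transition d(q0, y)

q0


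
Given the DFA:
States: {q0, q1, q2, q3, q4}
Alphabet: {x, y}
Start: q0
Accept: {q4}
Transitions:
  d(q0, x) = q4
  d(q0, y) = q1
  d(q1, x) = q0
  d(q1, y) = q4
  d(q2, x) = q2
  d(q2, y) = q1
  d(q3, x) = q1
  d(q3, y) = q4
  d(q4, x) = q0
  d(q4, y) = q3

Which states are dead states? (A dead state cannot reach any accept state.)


Forward reachability from each state:
  q0 -> reaches accept state q4 (live)
  q1 -> reaches accept state q4 (live)
  q2 -> reaches accept state q4 (live)
  q3 -> reaches accept state q4 (live)
  q4 -> reaches accept state q4 (live)

None (all states can reach an accept state)


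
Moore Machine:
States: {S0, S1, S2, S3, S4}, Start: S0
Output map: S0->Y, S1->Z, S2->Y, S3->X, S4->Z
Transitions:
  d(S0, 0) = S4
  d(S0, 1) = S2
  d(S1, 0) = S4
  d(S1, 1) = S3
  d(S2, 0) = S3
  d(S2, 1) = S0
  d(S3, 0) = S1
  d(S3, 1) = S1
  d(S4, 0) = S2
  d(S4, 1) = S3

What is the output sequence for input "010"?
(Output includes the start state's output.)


Start: S0 (output Y)
  --0--> S4 (output Z)
  --1--> S3 (output X)
  --0--> S1 (output Z)

"YZXZ"


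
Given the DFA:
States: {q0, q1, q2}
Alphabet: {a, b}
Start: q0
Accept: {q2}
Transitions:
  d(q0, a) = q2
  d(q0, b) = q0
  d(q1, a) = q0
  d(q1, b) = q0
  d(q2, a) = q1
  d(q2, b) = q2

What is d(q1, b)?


Looking up transition d(q1, b)

q0


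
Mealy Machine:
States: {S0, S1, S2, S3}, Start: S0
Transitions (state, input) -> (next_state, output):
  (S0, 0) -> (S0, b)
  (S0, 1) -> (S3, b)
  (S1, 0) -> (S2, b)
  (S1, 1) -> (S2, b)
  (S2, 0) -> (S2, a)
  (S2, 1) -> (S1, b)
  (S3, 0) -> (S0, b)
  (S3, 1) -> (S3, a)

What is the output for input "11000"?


Step-by-step:
  (S0, 1) -> (S3, b)
  (S3, 1) -> (S3, a)
  (S3, 0) -> (S0, b)
  (S0, 0) -> (S0, b)
  (S0, 0) -> (S0, b)

"babbb"


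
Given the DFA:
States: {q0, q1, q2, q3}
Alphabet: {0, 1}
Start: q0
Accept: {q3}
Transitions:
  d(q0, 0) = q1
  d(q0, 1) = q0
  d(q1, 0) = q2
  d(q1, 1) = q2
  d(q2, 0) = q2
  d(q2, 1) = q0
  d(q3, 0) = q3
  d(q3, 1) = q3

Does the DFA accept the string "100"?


Trace: q0 -> q0 -> q1 -> q2
Final state: q2
Accept states: {q3}

No, rejected (final state q2 is not an accept state)


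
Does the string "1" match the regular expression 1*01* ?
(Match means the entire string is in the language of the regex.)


|string| = 1; first = '1'; last = '1'

No, "1" does not match 1*01*


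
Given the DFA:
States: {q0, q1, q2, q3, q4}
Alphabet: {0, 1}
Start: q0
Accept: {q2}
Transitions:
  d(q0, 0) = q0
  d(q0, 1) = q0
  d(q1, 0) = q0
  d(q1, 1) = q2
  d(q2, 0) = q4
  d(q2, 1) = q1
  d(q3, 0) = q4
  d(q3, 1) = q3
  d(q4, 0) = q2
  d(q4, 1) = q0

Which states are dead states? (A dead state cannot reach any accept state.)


Forward reachability from each state:
  q0 -> reaches {q0}, no accept state (dead)
  q1 -> reaches accept state q2 (live)
  q2 -> reaches accept state q2 (live)
  q3 -> reaches accept state q2 (live)
  q4 -> reaches accept state q2 (live)

{q0}


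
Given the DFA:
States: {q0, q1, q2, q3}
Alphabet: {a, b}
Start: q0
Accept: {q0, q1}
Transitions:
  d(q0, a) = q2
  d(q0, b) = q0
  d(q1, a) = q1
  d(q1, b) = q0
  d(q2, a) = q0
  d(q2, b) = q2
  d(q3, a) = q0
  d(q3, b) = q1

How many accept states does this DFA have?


Accept states listed: {q0, q1}
Counting: q0(1) q1(2)

2


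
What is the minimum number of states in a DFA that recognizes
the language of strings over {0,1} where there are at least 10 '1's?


States: count = 0, 1, ..., 9, and a final '>= 10' state.
Total: 10 + 1 = 11. Accept = '>= 10' state.

11


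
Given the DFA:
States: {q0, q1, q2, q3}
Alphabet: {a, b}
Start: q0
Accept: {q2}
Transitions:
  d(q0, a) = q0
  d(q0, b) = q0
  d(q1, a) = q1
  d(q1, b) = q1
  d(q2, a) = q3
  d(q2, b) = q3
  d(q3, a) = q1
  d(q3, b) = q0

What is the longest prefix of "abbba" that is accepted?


Run the DFA, marking each prefix where the state is accepting:
  "" -> q0 [reject]
  "a" -> q0 [reject]
  "ab" -> q0 [reject]
  "abb" -> q0 [reject]
  "abbb" -> q0 [reject]
  "abbba" -> q0 [reject]

No prefix is accepted


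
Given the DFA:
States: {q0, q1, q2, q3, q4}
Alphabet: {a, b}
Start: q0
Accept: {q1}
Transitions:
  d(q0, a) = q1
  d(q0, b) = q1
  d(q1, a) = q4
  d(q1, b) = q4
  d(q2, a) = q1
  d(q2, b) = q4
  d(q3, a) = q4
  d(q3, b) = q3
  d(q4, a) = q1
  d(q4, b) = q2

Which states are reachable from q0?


BFS from q0:
  layer 0: {q0}
  layer 1: {q1}
  layer 2: {q4}
  layer 3: {q2}

{q0, q1, q2, q4}


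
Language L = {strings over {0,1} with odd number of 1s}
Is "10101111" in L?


count('1') = 6; 6 mod 2 = 0

No, "10101111" is not in L


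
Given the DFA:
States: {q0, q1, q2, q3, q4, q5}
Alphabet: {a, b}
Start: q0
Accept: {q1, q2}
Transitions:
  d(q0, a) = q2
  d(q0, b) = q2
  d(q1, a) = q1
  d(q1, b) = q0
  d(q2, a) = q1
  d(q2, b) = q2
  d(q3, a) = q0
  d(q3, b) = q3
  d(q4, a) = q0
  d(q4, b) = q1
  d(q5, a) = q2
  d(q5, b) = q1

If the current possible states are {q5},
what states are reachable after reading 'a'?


Apply transition on 'a' from each current state:
  d(q5, a) = q2

{q2}


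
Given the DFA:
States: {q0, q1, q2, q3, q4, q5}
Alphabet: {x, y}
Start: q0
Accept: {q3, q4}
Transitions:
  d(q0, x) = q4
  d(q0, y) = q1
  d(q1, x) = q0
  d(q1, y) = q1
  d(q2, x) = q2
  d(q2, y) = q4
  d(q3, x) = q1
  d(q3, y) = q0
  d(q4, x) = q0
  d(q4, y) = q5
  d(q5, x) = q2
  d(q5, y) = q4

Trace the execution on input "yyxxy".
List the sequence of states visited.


Input: yyxxy
d(q0, y) = q1
d(q1, y) = q1
d(q1, x) = q0
d(q0, x) = q4
d(q4, y) = q5


q0 -> q1 -> q1 -> q0 -> q4 -> q5


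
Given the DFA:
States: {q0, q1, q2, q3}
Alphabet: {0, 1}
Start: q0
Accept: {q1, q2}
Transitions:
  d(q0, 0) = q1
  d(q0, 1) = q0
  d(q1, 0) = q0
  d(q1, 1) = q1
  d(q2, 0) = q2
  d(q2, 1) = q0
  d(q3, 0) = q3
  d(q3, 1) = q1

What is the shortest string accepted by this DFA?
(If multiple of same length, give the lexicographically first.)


BFS by string length (lex-first path to each state shown):
  len 0: q0<-""
  len 1: q0<-"1", q1<-"0"
Found accept state at length 1.

"0"


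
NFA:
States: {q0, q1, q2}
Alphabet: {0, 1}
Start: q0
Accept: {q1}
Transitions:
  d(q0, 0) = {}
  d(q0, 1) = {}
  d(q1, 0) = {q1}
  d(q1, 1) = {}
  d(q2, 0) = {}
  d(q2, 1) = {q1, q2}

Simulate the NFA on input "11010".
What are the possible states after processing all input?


Start: {q0}
  --1--> {}
  --1--> {}
  --0--> {}
  --1--> {}
  --0--> {}

{} (empty set, no valid transitions)


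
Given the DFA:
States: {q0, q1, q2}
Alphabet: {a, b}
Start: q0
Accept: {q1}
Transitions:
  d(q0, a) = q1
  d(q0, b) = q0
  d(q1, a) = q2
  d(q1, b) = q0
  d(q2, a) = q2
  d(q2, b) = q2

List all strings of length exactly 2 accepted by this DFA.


All strings of length 2: 4 total
Accepted: 1

"ba"


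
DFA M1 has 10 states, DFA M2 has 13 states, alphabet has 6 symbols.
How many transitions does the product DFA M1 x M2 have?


Product DFA has 10 * 13 = 130 states.
Each has 6 transitions: 130 * 6 = 780

780


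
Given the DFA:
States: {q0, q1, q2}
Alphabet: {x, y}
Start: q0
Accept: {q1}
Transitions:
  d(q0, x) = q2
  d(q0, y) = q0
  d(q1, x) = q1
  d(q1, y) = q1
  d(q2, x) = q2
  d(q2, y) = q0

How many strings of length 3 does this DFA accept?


Enumerating all length-3 strings:
  "xxx" -> q2 [reject]
  "xxy" -> q0 [reject]
  "xyx" -> q2 [reject]
  "xyy" -> q0 [reject]
  "yxx" -> q2 [reject]
  "yxy" -> q0 [reject]
  "yyx" -> q2 [reject]
  "yyy" -> q0 [reject]

0 out of 8


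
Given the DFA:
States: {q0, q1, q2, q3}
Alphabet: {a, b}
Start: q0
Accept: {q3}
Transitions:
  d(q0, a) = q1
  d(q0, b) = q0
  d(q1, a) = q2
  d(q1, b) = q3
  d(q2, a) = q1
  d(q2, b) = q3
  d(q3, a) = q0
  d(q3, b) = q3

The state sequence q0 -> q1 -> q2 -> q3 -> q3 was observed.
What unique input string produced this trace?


Trace back each transition to find the symbol:
  q0 --[a]--> q1
  q1 --[a]--> q2
  q2 --[b]--> q3
  q3 --[b]--> q3

"aabb"


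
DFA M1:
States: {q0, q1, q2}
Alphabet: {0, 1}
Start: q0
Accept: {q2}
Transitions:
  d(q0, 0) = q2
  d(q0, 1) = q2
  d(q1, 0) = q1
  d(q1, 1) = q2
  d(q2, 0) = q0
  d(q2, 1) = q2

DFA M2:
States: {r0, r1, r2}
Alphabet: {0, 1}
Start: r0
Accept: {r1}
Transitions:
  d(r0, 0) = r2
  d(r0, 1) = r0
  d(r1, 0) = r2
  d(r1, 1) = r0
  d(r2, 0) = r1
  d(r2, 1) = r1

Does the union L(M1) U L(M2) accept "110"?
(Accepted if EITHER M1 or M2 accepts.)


M1: final=q0 accepted=False
M2: final=r2 accepted=False

No, union rejects (neither accepts)


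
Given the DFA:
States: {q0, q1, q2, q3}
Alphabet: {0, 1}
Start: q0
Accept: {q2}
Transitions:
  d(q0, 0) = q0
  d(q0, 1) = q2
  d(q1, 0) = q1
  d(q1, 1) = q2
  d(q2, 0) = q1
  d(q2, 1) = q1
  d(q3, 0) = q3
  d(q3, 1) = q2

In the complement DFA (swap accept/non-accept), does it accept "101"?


Trace: q0 -> q2 -> q1 -> q2
Final: q2
Original accept: {q2}
Complement: q2 is in original accept

No, complement rejects (original accepts)


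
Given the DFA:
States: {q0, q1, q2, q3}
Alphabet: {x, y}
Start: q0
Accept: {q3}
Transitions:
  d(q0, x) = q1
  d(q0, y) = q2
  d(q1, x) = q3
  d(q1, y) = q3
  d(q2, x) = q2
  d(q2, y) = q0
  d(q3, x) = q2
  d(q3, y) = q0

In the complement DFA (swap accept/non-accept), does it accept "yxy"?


Trace: q0 -> q2 -> q2 -> q0
Final: q0
Original accept: {q3}
Complement: q0 is not in original accept

Yes, complement accepts (original rejects)


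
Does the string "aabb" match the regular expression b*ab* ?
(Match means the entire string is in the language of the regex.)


|string| = 4; first = 'a'; last = 'b'

No, "aabb" does not match b*ab*


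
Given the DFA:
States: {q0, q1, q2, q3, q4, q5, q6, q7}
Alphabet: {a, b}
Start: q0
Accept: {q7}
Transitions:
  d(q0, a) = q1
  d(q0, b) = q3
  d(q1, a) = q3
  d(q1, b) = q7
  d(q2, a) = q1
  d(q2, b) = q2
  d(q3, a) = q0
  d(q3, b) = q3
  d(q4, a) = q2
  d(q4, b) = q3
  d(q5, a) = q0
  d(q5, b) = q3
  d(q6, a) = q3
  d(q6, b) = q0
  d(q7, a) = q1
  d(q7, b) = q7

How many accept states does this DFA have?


Accept states listed: {q7}
Counting: q7(1)

1


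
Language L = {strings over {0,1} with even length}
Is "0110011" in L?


length = 7; 7 mod 2 = 1

No, "0110011" is not in L


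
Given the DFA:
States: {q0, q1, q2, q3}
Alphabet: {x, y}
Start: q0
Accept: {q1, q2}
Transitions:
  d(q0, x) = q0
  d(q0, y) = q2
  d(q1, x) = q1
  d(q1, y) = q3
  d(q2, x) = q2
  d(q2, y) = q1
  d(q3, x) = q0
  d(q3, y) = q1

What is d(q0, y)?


Looking up transition d(q0, y)

q2


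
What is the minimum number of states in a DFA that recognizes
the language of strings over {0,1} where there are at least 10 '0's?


States: count = 0, 1, ..., 9, and a final '>= 10' state.
Total: 10 + 1 = 11. Accept = '>= 10' state.

11


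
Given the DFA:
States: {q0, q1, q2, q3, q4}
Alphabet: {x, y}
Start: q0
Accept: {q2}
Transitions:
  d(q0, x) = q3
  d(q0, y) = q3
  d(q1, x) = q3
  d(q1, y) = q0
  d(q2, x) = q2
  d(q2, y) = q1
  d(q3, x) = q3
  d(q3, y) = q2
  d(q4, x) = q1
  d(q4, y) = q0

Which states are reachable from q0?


BFS from q0:
  layer 0: {q0}
  layer 1: {q3}
  layer 2: {q2}
  layer 3: {q1}

{q0, q1, q2, q3}


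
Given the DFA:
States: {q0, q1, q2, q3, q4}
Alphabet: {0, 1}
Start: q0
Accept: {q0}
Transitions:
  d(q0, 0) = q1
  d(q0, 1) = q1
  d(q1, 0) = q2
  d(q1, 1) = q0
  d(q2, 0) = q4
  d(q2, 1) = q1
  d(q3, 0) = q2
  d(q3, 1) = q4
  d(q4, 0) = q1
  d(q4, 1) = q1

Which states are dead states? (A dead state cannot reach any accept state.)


Forward reachability from each state:
  q0 -> reaches accept state q0 (live)
  q1 -> reaches accept state q0 (live)
  q2 -> reaches accept state q0 (live)
  q3 -> reaches accept state q0 (live)
  q4 -> reaches accept state q0 (live)

None (all states can reach an accept state)


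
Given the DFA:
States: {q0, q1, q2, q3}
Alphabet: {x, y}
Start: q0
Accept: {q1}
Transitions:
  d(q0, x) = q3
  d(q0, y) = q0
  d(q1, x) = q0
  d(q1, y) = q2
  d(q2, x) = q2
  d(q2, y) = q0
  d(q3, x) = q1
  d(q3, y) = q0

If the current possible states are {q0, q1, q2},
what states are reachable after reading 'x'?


Apply transition on 'x' from each current state:
  d(q0, x) = q3
  d(q1, x) = q0
  d(q2, x) = q2

{q0, q2, q3}


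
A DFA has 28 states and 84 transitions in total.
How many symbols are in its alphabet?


Each state has exactly one transition per symbol.
|alphabet| = transitions / states = 84 / 28 = 3

3


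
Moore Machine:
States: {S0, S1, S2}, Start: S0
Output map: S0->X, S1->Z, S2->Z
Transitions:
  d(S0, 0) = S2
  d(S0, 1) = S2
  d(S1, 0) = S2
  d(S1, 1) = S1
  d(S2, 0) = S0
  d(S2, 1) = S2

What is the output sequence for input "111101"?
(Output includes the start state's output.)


Start: S0 (output X)
  --1--> S2 (output Z)
  --1--> S2 (output Z)
  --1--> S2 (output Z)
  --1--> S2 (output Z)
  --0--> S0 (output X)
  --1--> S2 (output Z)

"XZZZZXZ"


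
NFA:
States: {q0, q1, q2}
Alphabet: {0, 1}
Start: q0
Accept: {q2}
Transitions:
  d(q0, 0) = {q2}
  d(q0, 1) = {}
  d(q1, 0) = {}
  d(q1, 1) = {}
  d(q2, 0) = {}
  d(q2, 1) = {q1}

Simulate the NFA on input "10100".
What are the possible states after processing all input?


Start: {q0}
  --1--> {}
  --0--> {}
  --1--> {}
  --0--> {}
  --0--> {}

{} (empty set, no valid transitions)


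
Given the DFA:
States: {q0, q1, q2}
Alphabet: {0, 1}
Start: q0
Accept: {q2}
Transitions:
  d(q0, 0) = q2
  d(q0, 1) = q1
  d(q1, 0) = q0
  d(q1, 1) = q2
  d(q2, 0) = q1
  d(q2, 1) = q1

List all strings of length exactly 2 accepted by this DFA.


All strings of length 2: 4 total
Accepted: 1

"11"


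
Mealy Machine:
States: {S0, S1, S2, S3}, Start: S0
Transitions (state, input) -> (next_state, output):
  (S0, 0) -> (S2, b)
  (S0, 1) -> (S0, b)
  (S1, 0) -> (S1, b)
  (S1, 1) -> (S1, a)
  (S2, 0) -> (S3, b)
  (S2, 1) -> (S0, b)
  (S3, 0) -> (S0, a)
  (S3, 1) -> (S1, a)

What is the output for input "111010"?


Step-by-step:
  (S0, 1) -> (S0, b)
  (S0, 1) -> (S0, b)
  (S0, 1) -> (S0, b)
  (S0, 0) -> (S2, b)
  (S2, 1) -> (S0, b)
  (S0, 0) -> (S2, b)

"bbbbbb"


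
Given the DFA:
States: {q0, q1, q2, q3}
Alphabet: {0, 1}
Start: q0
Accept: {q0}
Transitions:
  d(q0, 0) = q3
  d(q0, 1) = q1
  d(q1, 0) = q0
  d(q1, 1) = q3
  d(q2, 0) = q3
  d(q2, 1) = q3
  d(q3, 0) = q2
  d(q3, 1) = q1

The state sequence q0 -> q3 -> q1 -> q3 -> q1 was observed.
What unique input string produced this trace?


Trace back each transition to find the symbol:
  q0 --[0]--> q3
  q3 --[1]--> q1
  q1 --[1]--> q3
  q3 --[1]--> q1

"0111"


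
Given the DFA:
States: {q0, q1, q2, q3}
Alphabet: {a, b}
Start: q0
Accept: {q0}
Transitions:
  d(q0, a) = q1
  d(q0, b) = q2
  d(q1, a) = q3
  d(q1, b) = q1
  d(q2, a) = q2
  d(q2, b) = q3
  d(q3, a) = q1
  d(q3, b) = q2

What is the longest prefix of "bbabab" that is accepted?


Run the DFA, marking each prefix where the state is accepting:
  "" -> q0 [accept]
  "b" -> q2 [reject]
  "bb" -> q3 [reject]
  "bba" -> q1 [reject]
  "bbab" -> q1 [reject]
  "bbaba" -> q3 [reject]
  "bbabab" -> q2 [reject]

""


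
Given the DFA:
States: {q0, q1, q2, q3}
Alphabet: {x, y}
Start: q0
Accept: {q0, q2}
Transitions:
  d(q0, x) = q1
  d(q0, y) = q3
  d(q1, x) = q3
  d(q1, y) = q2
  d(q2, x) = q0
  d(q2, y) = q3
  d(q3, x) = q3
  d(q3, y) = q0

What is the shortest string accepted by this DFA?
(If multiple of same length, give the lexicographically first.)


BFS by string length (lex-first path to each state shown):
  len 0: q0<-""
Found accept state at length 0.

"" (empty string)


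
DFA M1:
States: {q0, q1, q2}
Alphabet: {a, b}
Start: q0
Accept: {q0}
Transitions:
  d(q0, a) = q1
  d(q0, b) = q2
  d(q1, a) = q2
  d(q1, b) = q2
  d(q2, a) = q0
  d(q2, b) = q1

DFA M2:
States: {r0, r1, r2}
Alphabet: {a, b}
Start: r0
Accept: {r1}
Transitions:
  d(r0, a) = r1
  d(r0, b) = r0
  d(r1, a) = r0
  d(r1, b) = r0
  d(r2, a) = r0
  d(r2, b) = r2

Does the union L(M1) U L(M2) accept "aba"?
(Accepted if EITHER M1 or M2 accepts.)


M1: final=q0 accepted=True
M2: final=r1 accepted=True

Yes, union accepts


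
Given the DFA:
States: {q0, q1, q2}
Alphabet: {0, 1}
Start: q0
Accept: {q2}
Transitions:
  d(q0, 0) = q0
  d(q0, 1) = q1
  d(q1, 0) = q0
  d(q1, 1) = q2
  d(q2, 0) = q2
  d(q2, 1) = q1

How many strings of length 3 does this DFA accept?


Enumerating all length-3 strings:
  "000" -> q0 [reject]
  "001" -> q1 [reject]
  "010" -> q0 [reject]
  "011" -> q2 [accept]
  "100" -> q0 [reject]
  "101" -> q1 [reject]
  "110" -> q2 [accept]
  "111" -> q1 [reject]

2 out of 8


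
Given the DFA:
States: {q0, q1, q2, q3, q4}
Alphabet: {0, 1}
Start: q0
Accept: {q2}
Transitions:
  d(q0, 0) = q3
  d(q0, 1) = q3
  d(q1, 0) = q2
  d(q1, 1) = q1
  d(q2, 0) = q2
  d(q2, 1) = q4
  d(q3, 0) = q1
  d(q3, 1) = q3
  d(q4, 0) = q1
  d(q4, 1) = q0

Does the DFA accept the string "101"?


Trace: q0 -> q3 -> q1 -> q1
Final state: q1
Accept states: {q2}

No, rejected (final state q1 is not an accept state)


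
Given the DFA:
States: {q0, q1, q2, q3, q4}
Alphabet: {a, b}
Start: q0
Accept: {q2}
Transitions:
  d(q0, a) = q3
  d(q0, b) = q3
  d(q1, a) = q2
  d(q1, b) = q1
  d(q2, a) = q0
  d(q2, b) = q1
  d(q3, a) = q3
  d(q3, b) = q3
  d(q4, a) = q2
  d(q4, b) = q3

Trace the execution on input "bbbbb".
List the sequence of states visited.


Input: bbbbb
d(q0, b) = q3
d(q3, b) = q3
d(q3, b) = q3
d(q3, b) = q3
d(q3, b) = q3


q0 -> q3 -> q3 -> q3 -> q3 -> q3


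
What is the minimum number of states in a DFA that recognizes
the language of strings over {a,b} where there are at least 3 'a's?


States: count = 0, 1, ..., 2, and a final '>= 3' state.
Total: 3 + 1 = 4. Accept = '>= 3' state.

4


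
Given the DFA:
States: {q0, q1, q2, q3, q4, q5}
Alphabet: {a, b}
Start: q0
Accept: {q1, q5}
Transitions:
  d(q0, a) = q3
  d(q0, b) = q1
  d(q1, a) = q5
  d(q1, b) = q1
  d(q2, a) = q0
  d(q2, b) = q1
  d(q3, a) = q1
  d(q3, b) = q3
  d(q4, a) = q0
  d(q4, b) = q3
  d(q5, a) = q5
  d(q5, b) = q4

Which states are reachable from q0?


BFS from q0:
  layer 0: {q0}
  layer 1: {q1, q3}
  layer 2: {q5}
  layer 3: {q4}

{q0, q1, q3, q4, q5}


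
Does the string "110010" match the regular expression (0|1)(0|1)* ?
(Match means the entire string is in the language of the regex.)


|string| = 6; first = '1'; last = '0'

Yes, "110010" matches (0|1)(0|1)*


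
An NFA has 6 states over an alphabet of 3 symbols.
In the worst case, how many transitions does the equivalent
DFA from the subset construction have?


Subset construction: one DFA state per subset of NFA states = 2^6 = 64 states.
Each DFA state has 3 outgoing transitions: 64 * 3 = 192

192


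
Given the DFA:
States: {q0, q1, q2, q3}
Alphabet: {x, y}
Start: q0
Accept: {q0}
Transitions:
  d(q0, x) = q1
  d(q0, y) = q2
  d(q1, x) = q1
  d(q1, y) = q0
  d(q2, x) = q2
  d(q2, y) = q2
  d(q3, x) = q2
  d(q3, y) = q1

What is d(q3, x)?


Looking up transition d(q3, x)

q2


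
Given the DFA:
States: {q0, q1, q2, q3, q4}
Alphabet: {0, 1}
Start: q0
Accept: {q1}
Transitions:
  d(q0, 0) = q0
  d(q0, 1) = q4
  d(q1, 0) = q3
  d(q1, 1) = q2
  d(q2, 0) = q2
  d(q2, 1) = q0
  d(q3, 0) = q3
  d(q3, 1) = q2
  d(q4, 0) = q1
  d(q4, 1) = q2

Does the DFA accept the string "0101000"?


Trace: q0 -> q0 -> q4 -> q1 -> q2 -> q2 -> q2 -> q2
Final state: q2
Accept states: {q1}

No, rejected (final state q2 is not an accept state)


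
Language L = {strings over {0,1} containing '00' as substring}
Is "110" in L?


'00' does not occur

No, "110" is not in L


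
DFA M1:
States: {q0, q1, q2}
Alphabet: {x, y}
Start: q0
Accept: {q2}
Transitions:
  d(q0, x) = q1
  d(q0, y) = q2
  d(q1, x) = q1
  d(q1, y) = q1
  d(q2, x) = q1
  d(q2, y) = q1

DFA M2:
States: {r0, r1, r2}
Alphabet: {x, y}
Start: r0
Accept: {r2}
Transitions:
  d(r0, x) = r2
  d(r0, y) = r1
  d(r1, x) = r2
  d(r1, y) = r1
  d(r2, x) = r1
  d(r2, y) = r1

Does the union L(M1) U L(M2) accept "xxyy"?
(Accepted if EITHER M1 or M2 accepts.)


M1: final=q1 accepted=False
M2: final=r1 accepted=False

No, union rejects (neither accepts)


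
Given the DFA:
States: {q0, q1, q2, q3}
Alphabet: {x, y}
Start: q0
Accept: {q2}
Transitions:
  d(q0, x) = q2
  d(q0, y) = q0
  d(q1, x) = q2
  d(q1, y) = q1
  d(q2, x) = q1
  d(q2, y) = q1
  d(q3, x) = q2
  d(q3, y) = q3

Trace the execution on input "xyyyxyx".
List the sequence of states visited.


Input: xyyyxyx
d(q0, x) = q2
d(q2, y) = q1
d(q1, y) = q1
d(q1, y) = q1
d(q1, x) = q2
d(q2, y) = q1
d(q1, x) = q2


q0 -> q2 -> q1 -> q1 -> q1 -> q2 -> q1 -> q2


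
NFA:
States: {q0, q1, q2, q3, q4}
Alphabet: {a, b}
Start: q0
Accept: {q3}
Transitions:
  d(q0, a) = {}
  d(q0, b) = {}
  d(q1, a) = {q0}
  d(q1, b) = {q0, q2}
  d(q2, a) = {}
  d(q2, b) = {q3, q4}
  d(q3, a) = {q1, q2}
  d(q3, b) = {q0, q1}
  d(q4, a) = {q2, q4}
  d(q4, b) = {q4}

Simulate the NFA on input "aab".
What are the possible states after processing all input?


Start: {q0}
  --a--> {}
  --a--> {}
  --b--> {}

{} (empty set, no valid transitions)


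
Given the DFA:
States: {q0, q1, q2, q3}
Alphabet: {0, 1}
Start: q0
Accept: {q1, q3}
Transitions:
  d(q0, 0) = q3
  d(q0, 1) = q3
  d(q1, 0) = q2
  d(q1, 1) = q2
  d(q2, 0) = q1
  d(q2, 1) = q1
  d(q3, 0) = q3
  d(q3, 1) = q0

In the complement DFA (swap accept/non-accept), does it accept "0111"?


Trace: q0 -> q3 -> q0 -> q3 -> q0
Final: q0
Original accept: {q1, q3}
Complement: q0 is not in original accept

Yes, complement accepts (original rejects)


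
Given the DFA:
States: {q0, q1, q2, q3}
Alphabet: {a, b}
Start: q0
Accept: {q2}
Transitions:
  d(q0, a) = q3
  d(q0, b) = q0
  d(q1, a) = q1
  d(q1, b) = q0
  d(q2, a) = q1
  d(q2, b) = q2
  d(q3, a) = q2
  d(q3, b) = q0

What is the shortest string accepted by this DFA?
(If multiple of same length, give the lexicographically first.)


BFS by string length (lex-first path to each state shown):
  len 0: q0<-""
  len 1: q0<-"b", q3<-"a"
  len 2: q0<-"ab", q2<-"aa", q3<-"ba"
Found accept state at length 2.

"aa"


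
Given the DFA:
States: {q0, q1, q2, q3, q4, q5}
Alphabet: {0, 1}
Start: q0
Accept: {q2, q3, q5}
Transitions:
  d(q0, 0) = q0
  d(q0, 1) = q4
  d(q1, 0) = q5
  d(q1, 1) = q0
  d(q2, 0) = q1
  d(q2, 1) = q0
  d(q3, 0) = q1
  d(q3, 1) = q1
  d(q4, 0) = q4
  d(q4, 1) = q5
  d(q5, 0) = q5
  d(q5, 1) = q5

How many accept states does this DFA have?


Accept states listed: {q2, q3, q5}
Counting: q2(1) q3(2) q5(3)

3


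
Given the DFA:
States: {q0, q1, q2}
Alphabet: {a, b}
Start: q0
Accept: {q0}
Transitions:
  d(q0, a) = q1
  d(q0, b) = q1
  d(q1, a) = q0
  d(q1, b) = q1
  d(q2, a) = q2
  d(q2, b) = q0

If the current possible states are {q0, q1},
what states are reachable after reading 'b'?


Apply transition on 'b' from each current state:
  d(q0, b) = q1
  d(q1, b) = q1

{q1}


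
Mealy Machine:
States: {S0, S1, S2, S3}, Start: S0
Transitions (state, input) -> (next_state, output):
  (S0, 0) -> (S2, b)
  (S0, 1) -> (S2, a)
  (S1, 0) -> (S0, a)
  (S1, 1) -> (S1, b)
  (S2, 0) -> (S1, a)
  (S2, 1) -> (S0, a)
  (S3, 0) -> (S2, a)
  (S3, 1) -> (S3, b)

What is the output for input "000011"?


Step-by-step:
  (S0, 0) -> (S2, b)
  (S2, 0) -> (S1, a)
  (S1, 0) -> (S0, a)
  (S0, 0) -> (S2, b)
  (S2, 1) -> (S0, a)
  (S0, 1) -> (S2, a)

"baabaa"


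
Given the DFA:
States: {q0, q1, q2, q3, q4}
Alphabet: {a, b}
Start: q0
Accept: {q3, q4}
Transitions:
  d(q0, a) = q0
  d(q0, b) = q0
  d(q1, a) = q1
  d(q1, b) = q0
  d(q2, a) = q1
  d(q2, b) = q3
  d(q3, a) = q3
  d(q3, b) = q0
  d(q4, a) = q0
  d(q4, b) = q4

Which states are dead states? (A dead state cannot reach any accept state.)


Forward reachability from each state:
  q0 -> reaches {q0}, no accept state (dead)
  q1 -> reaches {q0, q1}, no accept state (dead)
  q2 -> reaches accept state q3 (live)
  q3 -> reaches accept state q3 (live)
  q4 -> reaches accept state q4 (live)

{q0, q1}


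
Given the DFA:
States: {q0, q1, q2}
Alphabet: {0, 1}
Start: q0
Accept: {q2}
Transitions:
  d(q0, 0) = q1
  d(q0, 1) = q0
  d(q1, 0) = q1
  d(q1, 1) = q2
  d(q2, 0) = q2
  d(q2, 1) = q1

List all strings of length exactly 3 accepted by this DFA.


All strings of length 3: 8 total
Accepted: 3

"001", "010", "101"


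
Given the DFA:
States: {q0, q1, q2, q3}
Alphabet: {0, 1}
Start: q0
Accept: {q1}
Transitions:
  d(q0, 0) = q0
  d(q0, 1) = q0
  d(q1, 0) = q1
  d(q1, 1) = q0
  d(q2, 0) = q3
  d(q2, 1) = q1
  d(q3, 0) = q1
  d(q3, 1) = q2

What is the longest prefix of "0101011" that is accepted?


Run the DFA, marking each prefix where the state is accepting:
  "" -> q0 [reject]
  "0" -> q0 [reject]
  "01" -> q0 [reject]
  "010" -> q0 [reject]
  "0101" -> q0 [reject]
  "01010" -> q0 [reject]
  "010101" -> q0 [reject]
  "0101011" -> q0 [reject]

No prefix is accepted


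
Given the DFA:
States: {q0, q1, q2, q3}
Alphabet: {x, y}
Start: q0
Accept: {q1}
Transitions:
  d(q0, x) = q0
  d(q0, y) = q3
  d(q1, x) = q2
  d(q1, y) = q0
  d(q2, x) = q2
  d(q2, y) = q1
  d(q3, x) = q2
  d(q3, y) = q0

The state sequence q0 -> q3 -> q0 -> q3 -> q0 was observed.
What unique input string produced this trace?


Trace back each transition to find the symbol:
  q0 --[y]--> q3
  q3 --[y]--> q0
  q0 --[y]--> q3
  q3 --[y]--> q0

"yyyy"


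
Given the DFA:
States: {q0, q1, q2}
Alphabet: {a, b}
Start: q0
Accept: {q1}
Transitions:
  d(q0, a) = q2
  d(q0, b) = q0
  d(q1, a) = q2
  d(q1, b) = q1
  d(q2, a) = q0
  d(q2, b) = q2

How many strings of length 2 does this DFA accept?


Enumerating all length-2 strings:
  "aa" -> q0 [reject]
  "ab" -> q2 [reject]
  "ba" -> q2 [reject]
  "bb" -> q0 [reject]

0 out of 4


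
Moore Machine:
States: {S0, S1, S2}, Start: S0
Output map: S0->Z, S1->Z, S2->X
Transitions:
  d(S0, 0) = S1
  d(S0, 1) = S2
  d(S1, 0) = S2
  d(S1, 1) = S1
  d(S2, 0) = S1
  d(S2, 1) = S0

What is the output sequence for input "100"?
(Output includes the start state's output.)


Start: S0 (output Z)
  --1--> S2 (output X)
  --0--> S1 (output Z)
  --0--> S2 (output X)

"ZXZX"


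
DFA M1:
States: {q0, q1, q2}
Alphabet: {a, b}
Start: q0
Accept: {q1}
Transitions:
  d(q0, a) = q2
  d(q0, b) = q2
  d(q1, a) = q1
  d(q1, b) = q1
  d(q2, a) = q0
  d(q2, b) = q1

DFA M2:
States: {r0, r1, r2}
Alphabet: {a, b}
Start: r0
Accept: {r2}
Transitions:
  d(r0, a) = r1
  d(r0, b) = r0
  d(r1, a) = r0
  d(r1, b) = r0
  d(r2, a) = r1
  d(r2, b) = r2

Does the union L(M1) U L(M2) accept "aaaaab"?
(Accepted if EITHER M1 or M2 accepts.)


M1: final=q1 accepted=True
M2: final=r0 accepted=False

Yes, union accepts


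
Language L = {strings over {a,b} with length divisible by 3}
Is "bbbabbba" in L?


length = 8; 8 mod 3 = 2

No, "bbbabbba" is not in L


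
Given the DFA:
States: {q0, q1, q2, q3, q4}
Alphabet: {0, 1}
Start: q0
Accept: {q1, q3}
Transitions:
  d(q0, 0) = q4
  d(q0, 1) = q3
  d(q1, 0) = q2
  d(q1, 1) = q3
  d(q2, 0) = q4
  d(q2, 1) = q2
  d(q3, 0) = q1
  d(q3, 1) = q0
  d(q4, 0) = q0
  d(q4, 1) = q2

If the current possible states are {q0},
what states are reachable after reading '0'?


Apply transition on '0' from each current state:
  d(q0, 0) = q4

{q4}


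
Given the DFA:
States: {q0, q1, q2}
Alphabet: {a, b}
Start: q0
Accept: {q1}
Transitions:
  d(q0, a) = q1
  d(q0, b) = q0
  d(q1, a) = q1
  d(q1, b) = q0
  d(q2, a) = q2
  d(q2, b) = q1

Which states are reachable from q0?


BFS from q0:
  layer 0: {q0}
  layer 1: {q1}

{q0, q1}


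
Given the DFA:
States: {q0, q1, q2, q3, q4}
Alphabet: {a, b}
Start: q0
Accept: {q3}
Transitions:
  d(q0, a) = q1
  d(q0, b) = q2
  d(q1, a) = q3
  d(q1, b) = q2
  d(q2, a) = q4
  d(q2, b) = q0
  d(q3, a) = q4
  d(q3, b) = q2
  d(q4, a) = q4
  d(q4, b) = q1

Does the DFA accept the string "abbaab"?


Trace: q0 -> q1 -> q2 -> q0 -> q1 -> q3 -> q2
Final state: q2
Accept states: {q3}

No, rejected (final state q2 is not an accept state)


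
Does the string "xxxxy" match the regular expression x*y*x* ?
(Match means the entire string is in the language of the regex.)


|string| = 5; first = 'x'; last = 'y'

Yes, "xxxxy" matches x*y*x*
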